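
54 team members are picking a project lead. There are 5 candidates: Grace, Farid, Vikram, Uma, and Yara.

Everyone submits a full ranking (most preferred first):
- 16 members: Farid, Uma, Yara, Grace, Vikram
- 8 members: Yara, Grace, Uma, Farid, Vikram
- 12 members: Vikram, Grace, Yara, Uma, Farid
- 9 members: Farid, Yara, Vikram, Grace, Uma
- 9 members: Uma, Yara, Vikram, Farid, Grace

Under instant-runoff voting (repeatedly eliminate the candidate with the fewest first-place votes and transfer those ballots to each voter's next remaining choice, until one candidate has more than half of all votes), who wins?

Uma

Round 1: Grace 0, Farid 25, Vikram 12, Uma 9, Yara 8. Grace eliminated.
Round 2: Farid 25, Vikram 12, Uma 9, Yara 8. Yara eliminated.
Round 3: Farid 25, Vikram 12, Uma 17. Vikram eliminated.
Round 4: Farid 25, Uma 29. Uma has a majority (≥28).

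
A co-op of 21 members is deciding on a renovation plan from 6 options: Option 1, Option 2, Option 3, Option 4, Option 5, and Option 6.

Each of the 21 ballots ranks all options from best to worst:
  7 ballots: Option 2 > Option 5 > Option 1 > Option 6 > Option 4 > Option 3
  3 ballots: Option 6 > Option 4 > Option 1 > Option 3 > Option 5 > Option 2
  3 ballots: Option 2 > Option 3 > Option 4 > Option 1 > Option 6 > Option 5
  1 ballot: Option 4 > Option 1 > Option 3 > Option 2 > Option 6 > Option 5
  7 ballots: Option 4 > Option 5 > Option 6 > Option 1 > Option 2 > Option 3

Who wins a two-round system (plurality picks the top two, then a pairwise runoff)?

Option 4

Round 1 first-place votes: Option 1 0, Option 2 10, Option 3 0, Option 4 8, Option 5 0, Option 6 3. Option 2 and Option 4 advance.
Runoff: Option 2 is ranked above Option 4 on 10 ballots, Option 4 above Option 2 on 11.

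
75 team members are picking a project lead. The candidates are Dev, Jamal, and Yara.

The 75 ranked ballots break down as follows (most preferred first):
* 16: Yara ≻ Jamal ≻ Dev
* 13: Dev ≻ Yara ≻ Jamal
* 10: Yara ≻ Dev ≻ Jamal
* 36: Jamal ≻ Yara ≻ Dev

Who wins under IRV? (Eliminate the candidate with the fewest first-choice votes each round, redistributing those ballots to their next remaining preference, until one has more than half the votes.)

Yara

Round 1: Dev 13, Jamal 36, Yara 26. Dev eliminated.
Round 2: Jamal 36, Yara 39. Yara has a majority (≥38).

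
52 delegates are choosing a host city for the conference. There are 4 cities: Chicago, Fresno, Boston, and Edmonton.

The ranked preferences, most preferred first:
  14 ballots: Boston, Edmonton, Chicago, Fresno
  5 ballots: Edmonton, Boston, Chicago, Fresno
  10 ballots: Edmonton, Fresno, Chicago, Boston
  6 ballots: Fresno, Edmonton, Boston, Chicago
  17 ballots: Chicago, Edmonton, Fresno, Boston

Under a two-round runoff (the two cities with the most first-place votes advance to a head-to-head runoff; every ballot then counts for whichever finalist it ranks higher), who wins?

Round 1 first-place votes: Chicago 17, Fresno 6, Boston 14, Edmonton 15. Chicago and Edmonton advance.
Runoff: Chicago is ranked above Edmonton on 17 ballots, Edmonton above Chicago on 35.

Edmonton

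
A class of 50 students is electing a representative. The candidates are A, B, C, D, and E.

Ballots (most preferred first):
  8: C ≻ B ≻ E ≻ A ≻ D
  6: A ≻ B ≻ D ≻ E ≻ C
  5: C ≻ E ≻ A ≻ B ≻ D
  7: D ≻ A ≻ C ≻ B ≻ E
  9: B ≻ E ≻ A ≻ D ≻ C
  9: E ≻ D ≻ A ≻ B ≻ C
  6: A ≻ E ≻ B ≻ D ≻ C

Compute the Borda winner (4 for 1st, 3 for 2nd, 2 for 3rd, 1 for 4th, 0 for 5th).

A

A: 8×1 + 6×4 + 5×2 + 7×3 + 9×2 + 9×2 + 6×4 = 123
B: 8×3 + 6×3 + 5×1 + 7×1 + 9×4 + 9×1 + 6×2 = 111
C: 8×4 + 6×0 + 5×4 + 7×2 + 9×0 + 9×0 + 6×0 = 66
D: 8×0 + 6×2 + 5×0 + 7×4 + 9×1 + 9×3 + 6×1 = 82
E: 8×2 + 6×1 + 5×3 + 7×0 + 9×3 + 9×4 + 6×3 = 118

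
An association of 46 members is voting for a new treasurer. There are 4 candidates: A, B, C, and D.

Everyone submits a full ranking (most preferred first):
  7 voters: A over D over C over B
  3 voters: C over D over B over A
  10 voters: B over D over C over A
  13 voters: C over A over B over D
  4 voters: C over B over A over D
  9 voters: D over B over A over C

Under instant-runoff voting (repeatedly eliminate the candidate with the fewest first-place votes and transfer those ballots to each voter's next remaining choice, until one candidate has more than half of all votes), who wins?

Round 1: A 7, B 10, C 20, D 9. A eliminated.
Round 2: B 10, C 20, D 16. B eliminated.
Round 3: C 20, D 26. D has a majority (≥24).

D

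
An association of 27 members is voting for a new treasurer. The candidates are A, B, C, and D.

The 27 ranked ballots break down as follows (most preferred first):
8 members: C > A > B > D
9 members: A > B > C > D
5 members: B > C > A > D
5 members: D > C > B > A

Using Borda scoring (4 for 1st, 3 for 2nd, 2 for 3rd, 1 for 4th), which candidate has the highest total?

A: 8×3 + 9×4 + 5×2 + 5×1 = 75
B: 8×2 + 9×3 + 5×4 + 5×2 = 73
C: 8×4 + 9×2 + 5×3 + 5×3 = 80
D: 8×1 + 9×1 + 5×1 + 5×4 = 42

C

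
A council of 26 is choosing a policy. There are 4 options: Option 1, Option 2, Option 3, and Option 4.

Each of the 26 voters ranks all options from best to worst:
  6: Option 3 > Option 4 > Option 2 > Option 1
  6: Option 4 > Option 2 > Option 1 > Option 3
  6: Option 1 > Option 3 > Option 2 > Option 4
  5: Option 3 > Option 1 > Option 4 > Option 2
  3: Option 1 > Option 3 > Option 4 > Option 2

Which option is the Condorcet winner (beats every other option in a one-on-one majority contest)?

Option 1 vs Option 2: 14–12
Option 1 vs Option 3: 15–11
Option 1 vs Option 4: 14–12
Option 1 beats every other option.

Option 1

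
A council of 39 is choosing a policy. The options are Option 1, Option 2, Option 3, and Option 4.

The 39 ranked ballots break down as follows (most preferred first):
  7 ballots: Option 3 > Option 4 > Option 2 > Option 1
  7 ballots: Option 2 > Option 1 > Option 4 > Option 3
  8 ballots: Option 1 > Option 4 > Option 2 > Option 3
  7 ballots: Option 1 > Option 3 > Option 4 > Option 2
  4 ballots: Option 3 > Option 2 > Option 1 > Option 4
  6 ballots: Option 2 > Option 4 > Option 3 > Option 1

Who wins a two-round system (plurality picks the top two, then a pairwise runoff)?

Round 1 first-place votes: Option 1 15, Option 2 13, Option 3 11, Option 4 0. Option 1 and Option 2 advance.
Runoff: Option 1 is ranked above Option 2 on 15 ballots, Option 2 above Option 1 on 24.

Option 2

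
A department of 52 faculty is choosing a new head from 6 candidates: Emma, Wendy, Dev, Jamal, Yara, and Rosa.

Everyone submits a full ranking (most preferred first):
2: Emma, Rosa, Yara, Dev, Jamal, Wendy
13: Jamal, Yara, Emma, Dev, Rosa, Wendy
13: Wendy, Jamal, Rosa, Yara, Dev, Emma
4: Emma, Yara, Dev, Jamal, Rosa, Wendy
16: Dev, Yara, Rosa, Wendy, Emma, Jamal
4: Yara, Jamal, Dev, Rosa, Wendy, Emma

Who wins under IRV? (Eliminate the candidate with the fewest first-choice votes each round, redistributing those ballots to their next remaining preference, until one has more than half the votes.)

Jamal

Round 1: Emma 6, Wendy 13, Dev 16, Jamal 13, Yara 4, Rosa 0. Rosa eliminated.
Round 2: Emma 6, Wendy 13, Dev 16, Jamal 13, Yara 4. Yara eliminated.
Round 3: Emma 6, Wendy 13, Dev 16, Jamal 17. Emma eliminated.
Round 4: Wendy 13, Dev 22, Jamal 17. Wendy eliminated.
Round 5: Dev 22, Jamal 30. Jamal has a majority (≥27).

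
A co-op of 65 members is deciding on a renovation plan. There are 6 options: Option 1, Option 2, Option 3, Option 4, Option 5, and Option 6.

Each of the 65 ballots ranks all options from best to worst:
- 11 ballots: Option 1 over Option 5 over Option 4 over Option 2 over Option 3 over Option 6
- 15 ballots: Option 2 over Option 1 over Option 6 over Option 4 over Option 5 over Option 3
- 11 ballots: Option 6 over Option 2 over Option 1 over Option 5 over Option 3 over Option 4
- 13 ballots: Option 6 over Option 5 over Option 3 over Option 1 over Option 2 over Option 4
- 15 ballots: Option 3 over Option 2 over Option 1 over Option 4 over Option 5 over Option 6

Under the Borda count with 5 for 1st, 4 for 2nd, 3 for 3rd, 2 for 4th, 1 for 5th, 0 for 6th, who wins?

Option 1

Option 1: 11×5 + 15×4 + 11×3 + 13×2 + 15×3 = 219
Option 2: 11×2 + 15×5 + 11×4 + 13×1 + 15×4 = 214
Option 3: 11×1 + 15×0 + 11×1 + 13×3 + 15×5 = 136
Option 4: 11×3 + 15×2 + 11×0 + 13×0 + 15×2 = 93
Option 5: 11×4 + 15×1 + 11×2 + 13×4 + 15×1 = 148
Option 6: 11×0 + 15×3 + 11×5 + 13×5 + 15×0 = 165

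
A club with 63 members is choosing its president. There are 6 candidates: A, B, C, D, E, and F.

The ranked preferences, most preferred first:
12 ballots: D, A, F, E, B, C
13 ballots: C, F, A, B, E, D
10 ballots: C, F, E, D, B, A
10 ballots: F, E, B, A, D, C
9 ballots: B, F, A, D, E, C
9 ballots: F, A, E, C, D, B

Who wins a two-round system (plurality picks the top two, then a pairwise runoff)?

F

Round 1 first-place votes: A 0, B 9, C 23, D 12, E 0, F 19. C and F advance.
Runoff: C is ranked above F on 23 ballots, F above C on 40.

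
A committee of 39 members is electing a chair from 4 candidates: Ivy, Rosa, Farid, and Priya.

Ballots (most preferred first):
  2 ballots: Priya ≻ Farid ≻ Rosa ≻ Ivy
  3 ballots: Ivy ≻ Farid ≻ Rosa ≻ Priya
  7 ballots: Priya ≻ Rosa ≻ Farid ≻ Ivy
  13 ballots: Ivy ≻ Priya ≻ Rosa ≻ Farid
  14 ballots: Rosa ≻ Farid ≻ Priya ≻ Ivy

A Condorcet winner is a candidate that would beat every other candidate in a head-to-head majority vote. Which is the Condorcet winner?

Priya vs Ivy: 23–16
Priya vs Rosa: 22–17
Priya vs Farid: 22–17
Priya beats every other candidate.

Priya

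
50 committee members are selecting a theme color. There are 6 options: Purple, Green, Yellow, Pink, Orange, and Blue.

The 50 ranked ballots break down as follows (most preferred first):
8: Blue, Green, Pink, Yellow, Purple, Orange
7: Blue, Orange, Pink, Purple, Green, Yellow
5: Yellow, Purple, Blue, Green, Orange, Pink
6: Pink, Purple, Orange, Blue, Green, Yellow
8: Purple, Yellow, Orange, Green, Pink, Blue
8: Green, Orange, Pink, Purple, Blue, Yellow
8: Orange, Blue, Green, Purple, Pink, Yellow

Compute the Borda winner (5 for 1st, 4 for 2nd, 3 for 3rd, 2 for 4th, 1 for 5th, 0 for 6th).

Purple: 8×1 + 7×2 + 5×4 + 6×4 + 8×5 + 8×2 + 8×2 = 138
Green: 8×4 + 7×1 + 5×2 + 6×1 + 8×2 + 8×5 + 8×3 = 135
Yellow: 8×2 + 7×0 + 5×5 + 6×0 + 8×4 + 8×0 + 8×0 = 73
Pink: 8×3 + 7×3 + 5×0 + 6×5 + 8×1 + 8×3 + 8×1 = 115
Orange: 8×0 + 7×4 + 5×1 + 6×3 + 8×3 + 8×4 + 8×5 = 147
Blue: 8×5 + 7×5 + 5×3 + 6×2 + 8×0 + 8×1 + 8×4 = 142

Orange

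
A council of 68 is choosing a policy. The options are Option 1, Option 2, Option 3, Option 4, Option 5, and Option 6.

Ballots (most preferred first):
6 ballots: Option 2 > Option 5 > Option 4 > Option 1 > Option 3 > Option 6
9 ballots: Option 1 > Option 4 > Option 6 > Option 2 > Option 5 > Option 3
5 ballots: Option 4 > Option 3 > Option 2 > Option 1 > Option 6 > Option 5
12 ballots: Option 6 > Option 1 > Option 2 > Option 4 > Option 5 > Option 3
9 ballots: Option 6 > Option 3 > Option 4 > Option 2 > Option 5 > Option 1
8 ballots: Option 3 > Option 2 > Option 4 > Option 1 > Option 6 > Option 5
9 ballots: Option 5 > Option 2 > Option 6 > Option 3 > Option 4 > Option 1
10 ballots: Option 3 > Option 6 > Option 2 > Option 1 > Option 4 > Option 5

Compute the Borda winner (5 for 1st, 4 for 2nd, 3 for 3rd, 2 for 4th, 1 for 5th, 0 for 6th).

Option 1: 6×2 + 9×5 + 5×2 + 12×4 + 9×0 + 8×2 + 9×0 + 10×2 = 151
Option 2: 6×5 + 9×2 + 5×3 + 12×3 + 9×2 + 8×4 + 9×4 + 10×3 = 215
Option 3: 6×1 + 9×0 + 5×4 + 12×0 + 9×4 + 8×5 + 9×2 + 10×5 = 170
Option 4: 6×3 + 9×4 + 5×5 + 12×2 + 9×3 + 8×3 + 9×1 + 10×1 = 173
Option 5: 6×4 + 9×1 + 5×0 + 12×1 + 9×1 + 8×0 + 9×5 + 10×0 = 99
Option 6: 6×0 + 9×3 + 5×1 + 12×5 + 9×5 + 8×1 + 9×3 + 10×4 = 212

Option 2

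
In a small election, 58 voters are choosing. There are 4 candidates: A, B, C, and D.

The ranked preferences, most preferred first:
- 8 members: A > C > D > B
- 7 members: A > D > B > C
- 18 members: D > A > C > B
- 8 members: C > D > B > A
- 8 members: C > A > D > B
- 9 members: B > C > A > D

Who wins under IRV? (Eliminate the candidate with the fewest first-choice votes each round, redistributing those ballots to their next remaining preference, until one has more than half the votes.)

Round 1: A 15, B 9, C 16, D 18. B eliminated.
Round 2: A 15, C 25, D 18. A eliminated.
Round 3: C 33, D 25. C has a majority (≥30).

C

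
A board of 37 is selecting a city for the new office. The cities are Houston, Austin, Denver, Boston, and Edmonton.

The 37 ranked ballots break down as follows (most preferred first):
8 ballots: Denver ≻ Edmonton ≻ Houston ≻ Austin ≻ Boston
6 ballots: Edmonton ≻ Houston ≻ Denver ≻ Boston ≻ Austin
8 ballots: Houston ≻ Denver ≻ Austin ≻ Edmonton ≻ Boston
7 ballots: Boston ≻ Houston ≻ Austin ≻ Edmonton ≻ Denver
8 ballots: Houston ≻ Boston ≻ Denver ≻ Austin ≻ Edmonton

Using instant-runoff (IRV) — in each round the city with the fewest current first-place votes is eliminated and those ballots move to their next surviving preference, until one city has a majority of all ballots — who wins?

Round 1: Houston 16, Austin 0, Denver 8, Boston 7, Edmonton 6. Austin eliminated.
Round 2: Houston 16, Denver 8, Boston 7, Edmonton 6. Edmonton eliminated.
Round 3: Houston 22, Denver 8, Boston 7. Houston has a majority (≥19).

Houston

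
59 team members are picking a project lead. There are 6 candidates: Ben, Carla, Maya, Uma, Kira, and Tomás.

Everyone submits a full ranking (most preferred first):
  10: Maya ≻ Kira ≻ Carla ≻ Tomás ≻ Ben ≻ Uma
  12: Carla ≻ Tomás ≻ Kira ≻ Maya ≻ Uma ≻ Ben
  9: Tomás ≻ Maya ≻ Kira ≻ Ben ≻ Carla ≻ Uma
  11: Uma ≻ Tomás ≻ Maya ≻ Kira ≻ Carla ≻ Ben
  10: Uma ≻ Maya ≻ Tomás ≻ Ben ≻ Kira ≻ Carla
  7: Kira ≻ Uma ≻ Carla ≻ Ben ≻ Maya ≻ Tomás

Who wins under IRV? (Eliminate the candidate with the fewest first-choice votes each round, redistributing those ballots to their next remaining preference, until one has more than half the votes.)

Maya

Round 1: Ben 0, Carla 12, Maya 10, Uma 21, Kira 7, Tomás 9. Ben eliminated.
Round 2: Carla 12, Maya 10, Uma 21, Kira 7, Tomás 9. Kira eliminated.
Round 3: Carla 12, Maya 10, Uma 28, Tomás 9. Tomás eliminated.
Round 4: Carla 12, Maya 19, Uma 28. Carla eliminated.
Round 5: Maya 31, Uma 28. Maya has a majority (≥30).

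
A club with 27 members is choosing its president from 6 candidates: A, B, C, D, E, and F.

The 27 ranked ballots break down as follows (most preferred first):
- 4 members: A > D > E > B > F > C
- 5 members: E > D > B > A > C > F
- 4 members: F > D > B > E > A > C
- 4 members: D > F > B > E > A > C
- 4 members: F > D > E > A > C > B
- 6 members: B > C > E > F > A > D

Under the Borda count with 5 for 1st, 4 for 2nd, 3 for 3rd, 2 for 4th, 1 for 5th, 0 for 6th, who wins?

A: 4×5 + 5×2 + 4×1 + 4×1 + 4×2 + 6×1 = 52
B: 4×2 + 5×3 + 4×3 + 4×3 + 4×0 + 6×5 = 77
C: 4×0 + 5×1 + 4×0 + 4×0 + 4×1 + 6×4 = 33
D: 4×4 + 5×4 + 4×4 + 4×5 + 4×4 + 6×0 = 88
E: 4×3 + 5×5 + 4×2 + 4×2 + 4×3 + 6×3 = 83
F: 4×1 + 5×0 + 4×5 + 4×4 + 4×5 + 6×2 = 72

D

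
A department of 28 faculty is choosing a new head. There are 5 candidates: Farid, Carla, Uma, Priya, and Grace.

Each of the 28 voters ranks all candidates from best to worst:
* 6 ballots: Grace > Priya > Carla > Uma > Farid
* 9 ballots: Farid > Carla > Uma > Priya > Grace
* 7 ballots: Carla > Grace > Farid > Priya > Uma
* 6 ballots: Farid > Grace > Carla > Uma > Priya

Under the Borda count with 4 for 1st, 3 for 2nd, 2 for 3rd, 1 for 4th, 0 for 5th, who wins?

Farid: 6×0 + 9×4 + 7×2 + 6×4 = 74
Carla: 6×2 + 9×3 + 7×4 + 6×2 = 79
Uma: 6×1 + 9×2 + 7×0 + 6×1 = 30
Priya: 6×3 + 9×1 + 7×1 + 6×0 = 34
Grace: 6×4 + 9×0 + 7×3 + 6×3 = 63

Carla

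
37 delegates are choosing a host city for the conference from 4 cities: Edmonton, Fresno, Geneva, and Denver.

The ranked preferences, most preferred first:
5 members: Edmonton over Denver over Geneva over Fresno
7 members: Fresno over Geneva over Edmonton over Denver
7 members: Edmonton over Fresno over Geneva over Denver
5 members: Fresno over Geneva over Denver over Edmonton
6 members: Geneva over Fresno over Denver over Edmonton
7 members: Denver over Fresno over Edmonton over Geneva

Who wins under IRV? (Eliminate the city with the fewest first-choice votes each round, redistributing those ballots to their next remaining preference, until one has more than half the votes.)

Round 1: Edmonton 12, Fresno 12, Geneva 6, Denver 7. Geneva eliminated.
Round 2: Edmonton 12, Fresno 18, Denver 7. Denver eliminated.
Round 3: Edmonton 12, Fresno 25. Fresno has a majority (≥19).

Fresno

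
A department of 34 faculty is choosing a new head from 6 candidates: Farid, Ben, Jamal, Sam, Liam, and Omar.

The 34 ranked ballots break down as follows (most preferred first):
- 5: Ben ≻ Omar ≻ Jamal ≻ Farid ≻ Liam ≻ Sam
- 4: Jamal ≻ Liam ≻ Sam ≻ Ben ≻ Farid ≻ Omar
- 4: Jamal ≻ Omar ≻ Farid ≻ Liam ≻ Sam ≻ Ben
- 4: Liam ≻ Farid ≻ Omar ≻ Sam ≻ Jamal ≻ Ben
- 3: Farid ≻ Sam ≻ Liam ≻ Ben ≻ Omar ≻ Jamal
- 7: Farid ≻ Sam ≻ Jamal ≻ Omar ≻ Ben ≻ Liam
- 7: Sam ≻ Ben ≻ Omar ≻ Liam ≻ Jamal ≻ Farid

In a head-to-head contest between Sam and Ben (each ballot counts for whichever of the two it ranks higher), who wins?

Sam

Sam is ranked above Ben on 29 ballots; Ben above Sam on 5.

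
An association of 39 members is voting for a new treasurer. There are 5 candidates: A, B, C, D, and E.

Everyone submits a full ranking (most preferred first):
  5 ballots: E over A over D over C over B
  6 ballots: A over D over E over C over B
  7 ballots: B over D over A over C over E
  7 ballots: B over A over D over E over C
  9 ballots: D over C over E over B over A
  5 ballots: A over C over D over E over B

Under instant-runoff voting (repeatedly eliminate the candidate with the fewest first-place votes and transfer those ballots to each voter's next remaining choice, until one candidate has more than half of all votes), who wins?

Round 1: A 11, B 14, C 0, D 9, E 5. C eliminated.
Round 2: A 11, B 14, D 9, E 5. E eliminated.
Round 3: A 16, B 14, D 9. D eliminated.
Round 4: A 16, B 23. B has a majority (≥20).

B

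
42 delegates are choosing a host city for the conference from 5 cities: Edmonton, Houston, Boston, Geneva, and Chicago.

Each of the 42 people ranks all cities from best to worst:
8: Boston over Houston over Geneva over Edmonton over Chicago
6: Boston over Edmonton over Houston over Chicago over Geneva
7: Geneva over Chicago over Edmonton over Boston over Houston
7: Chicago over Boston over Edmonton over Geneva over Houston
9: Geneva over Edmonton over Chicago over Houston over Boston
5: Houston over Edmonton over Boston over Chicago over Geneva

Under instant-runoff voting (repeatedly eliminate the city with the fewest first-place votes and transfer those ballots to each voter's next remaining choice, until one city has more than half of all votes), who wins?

Boston

Round 1: Edmonton 0, Houston 5, Boston 14, Geneva 16, Chicago 7. Edmonton eliminated.
Round 2: Houston 5, Boston 14, Geneva 16, Chicago 7. Houston eliminated.
Round 3: Boston 19, Geneva 16, Chicago 7. Chicago eliminated.
Round 4: Boston 26, Geneva 16. Boston has a majority (≥22).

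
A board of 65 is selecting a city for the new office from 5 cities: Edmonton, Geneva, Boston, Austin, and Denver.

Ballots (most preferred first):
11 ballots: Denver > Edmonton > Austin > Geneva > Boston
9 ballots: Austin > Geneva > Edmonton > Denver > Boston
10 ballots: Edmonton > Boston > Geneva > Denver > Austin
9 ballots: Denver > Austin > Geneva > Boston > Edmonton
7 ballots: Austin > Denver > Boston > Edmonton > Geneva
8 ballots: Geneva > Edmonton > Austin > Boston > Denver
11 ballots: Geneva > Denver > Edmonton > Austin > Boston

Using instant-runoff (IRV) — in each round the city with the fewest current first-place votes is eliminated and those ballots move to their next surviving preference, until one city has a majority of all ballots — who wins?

Geneva

Round 1: Edmonton 10, Geneva 19, Boston 0, Austin 16, Denver 20. Boston eliminated.
Round 2: Edmonton 10, Geneva 19, Austin 16, Denver 20. Edmonton eliminated.
Round 3: Geneva 29, Austin 16, Denver 20. Austin eliminated.
Round 4: Geneva 38, Denver 27. Geneva has a majority (≥33).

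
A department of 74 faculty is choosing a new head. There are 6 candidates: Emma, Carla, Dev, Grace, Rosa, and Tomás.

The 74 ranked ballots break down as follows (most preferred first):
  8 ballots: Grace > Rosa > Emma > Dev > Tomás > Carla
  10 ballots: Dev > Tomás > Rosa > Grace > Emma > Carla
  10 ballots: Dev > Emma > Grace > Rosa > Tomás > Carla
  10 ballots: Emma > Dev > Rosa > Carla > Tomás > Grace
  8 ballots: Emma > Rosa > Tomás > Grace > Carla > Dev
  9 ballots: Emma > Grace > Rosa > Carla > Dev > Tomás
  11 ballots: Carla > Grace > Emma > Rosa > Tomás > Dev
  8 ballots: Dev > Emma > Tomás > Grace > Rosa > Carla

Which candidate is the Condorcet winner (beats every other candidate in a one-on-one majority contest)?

Emma

Emma vs Carla: 63–11
Emma vs Dev: 46–28
Emma vs Grace: 45–29
Emma vs Rosa: 56–18
Emma vs Tomás: 64–10
Emma beats every other candidate.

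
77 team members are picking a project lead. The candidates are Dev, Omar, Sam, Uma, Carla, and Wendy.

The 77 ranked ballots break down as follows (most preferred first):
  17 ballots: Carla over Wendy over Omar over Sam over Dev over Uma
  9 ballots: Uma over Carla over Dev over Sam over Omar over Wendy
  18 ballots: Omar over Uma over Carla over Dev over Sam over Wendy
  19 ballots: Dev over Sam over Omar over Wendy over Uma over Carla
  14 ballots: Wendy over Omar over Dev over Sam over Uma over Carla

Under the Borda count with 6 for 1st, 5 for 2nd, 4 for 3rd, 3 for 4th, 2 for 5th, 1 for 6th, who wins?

Omar

Dev: 17×2 + 9×4 + 18×3 + 19×6 + 14×4 = 294
Omar: 17×4 + 9×2 + 18×6 + 19×4 + 14×5 = 340
Sam: 17×3 + 9×3 + 18×2 + 19×5 + 14×3 = 251
Uma: 17×1 + 9×6 + 18×5 + 19×2 + 14×2 = 227
Carla: 17×6 + 9×5 + 18×4 + 19×1 + 14×1 = 252
Wendy: 17×5 + 9×1 + 18×1 + 19×3 + 14×6 = 253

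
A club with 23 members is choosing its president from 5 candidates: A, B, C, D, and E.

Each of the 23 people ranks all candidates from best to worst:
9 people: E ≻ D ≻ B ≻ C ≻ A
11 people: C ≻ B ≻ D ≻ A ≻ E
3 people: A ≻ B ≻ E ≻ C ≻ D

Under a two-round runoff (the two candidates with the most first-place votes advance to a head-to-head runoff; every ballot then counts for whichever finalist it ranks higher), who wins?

E

Round 1 first-place votes: A 3, B 0, C 11, D 0, E 9. C and E advance.
Runoff: C is ranked above E on 11 ballots, E above C on 12.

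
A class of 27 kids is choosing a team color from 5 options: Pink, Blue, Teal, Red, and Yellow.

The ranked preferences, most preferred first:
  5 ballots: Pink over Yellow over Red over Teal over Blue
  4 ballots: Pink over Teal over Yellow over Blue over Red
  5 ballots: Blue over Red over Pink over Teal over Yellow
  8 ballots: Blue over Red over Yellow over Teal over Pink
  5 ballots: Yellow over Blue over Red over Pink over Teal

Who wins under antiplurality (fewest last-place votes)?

Last-place votes: Pink 8, Blue 5, Teal 5, Red 4, Yellow 5.

Red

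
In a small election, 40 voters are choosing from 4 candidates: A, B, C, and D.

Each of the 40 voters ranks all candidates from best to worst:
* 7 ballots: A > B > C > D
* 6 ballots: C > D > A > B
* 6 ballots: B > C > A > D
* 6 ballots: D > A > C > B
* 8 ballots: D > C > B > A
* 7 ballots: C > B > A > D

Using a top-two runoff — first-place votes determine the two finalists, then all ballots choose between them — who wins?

C

Round 1 first-place votes: A 7, B 6, C 13, D 14. D and C advance.
Runoff: D is ranked above C on 14 ballots, C above D on 26.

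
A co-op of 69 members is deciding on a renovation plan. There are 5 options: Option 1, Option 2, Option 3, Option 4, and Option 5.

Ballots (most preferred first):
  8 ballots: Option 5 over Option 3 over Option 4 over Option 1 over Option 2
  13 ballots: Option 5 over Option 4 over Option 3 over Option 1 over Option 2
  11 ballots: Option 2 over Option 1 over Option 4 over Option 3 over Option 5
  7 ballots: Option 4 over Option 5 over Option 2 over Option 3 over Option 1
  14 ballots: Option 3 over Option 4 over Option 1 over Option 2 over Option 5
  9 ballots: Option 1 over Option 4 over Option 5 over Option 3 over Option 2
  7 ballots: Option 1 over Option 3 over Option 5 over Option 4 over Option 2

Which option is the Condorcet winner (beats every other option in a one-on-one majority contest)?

Option 4 vs Option 1: 42–27
Option 4 vs Option 2: 58–11
Option 4 vs Option 3: 40–29
Option 4 vs Option 5: 41–28
Option 4 beats every other option.

Option 4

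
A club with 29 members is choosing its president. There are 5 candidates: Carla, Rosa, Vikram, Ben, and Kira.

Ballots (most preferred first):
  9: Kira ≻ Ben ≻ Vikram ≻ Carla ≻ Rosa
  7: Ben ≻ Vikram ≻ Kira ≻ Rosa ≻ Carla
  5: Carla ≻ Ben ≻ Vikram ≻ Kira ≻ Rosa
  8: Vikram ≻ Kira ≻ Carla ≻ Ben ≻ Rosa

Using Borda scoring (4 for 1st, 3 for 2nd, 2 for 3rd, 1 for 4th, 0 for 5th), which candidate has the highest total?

Vikram

Carla: 9×1 + 7×0 + 5×4 + 8×2 = 45
Rosa: 9×0 + 7×1 + 5×0 + 8×0 = 7
Vikram: 9×2 + 7×3 + 5×2 + 8×4 = 81
Ben: 9×3 + 7×4 + 5×3 + 8×1 = 78
Kira: 9×4 + 7×2 + 5×1 + 8×3 = 79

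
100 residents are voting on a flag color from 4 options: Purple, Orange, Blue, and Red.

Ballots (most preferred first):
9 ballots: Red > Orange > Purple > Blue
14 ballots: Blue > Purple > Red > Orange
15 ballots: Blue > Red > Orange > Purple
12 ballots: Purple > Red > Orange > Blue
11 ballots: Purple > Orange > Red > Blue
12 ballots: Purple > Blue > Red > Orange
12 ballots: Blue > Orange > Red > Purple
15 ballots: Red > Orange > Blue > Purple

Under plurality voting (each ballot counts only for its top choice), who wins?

First-place votes: Purple 35, Orange 0, Blue 41, Red 24.

Blue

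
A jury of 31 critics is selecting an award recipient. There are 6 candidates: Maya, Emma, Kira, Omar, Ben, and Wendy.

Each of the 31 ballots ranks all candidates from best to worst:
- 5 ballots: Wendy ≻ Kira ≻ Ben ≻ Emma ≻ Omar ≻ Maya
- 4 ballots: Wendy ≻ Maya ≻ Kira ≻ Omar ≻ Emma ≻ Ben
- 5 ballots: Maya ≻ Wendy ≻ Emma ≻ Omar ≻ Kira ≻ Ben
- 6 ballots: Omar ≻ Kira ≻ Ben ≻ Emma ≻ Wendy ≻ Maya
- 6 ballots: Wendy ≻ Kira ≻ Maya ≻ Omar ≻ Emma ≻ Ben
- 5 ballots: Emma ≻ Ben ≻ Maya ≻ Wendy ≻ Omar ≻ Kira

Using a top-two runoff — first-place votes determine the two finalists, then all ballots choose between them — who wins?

Wendy

Round 1 first-place votes: Maya 5, Emma 5, Kira 0, Omar 6, Ben 0, Wendy 15. Wendy and Omar advance.
Runoff: Wendy is ranked above Omar on 25 ballots, Omar above Wendy on 6.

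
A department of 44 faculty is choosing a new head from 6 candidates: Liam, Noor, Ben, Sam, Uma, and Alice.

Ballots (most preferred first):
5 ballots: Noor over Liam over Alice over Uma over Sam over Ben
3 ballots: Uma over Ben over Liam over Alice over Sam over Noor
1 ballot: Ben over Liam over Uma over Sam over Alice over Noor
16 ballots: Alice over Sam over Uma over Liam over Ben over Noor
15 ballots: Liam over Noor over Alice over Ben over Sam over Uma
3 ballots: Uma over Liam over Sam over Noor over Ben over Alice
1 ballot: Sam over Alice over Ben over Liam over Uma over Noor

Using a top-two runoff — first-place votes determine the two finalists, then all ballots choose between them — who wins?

Liam

Round 1 first-place votes: Liam 15, Noor 5, Ben 1, Sam 1, Uma 6, Alice 16. Alice and Liam advance.
Runoff: Alice is ranked above Liam on 17 ballots, Liam above Alice on 27.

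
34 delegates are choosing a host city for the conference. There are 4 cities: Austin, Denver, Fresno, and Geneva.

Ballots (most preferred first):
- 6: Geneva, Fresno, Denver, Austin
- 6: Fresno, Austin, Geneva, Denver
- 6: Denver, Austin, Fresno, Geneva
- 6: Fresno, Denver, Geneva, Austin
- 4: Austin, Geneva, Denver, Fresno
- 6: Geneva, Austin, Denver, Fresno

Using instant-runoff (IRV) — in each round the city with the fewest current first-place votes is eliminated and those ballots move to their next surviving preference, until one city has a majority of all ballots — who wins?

Fresno

Round 1: Austin 4, Denver 6, Fresno 12, Geneva 12. Austin eliminated.
Round 2: Denver 6, Fresno 12, Geneva 16. Denver eliminated.
Round 3: Fresno 18, Geneva 16. Fresno has a majority (≥18).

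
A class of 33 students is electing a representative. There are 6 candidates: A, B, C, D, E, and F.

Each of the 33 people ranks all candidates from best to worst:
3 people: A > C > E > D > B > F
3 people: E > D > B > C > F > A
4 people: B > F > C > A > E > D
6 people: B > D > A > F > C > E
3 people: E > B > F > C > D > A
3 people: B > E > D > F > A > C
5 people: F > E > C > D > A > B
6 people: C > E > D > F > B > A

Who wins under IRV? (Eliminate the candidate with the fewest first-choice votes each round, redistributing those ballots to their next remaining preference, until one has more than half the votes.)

E

Round 1: A 3, B 13, C 6, D 0, E 6, F 5. D eliminated.
Round 2: A 3, B 13, C 6, E 6, F 5. A eliminated.
Round 3: B 13, C 9, E 6, F 5. F eliminated.
Round 4: B 13, C 9, E 11. C eliminated.
Round 5: B 13, E 20. E has a majority (≥17).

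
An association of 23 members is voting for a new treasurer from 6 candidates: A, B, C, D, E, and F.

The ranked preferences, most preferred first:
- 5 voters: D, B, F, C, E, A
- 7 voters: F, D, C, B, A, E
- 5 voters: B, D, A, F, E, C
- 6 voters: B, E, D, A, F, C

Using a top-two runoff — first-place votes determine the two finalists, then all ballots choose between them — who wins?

Round 1 first-place votes: A 0, B 11, C 0, D 5, E 0, F 7. B and F advance.
Runoff: B is ranked above F on 16 ballots, F above B on 7.

B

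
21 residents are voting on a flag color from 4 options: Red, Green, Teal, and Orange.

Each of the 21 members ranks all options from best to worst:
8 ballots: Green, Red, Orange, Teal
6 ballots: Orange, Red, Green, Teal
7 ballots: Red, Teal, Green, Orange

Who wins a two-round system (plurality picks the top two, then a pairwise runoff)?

Round 1 first-place votes: Red 7, Green 8, Teal 0, Orange 6. Green and Red advance.
Runoff: Green is ranked above Red on 8 ballots, Red above Green on 13.

Red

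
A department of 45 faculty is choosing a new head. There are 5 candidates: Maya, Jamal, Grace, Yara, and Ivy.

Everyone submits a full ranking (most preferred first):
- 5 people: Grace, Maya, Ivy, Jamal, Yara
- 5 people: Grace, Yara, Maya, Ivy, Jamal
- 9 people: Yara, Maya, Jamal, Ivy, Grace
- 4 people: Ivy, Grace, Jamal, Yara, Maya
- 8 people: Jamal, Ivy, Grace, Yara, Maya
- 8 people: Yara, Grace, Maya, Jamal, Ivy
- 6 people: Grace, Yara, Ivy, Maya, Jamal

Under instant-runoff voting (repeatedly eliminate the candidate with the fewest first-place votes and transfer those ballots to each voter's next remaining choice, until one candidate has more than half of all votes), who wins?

Round 1: Maya 0, Jamal 8, Grace 16, Yara 17, Ivy 4. Maya eliminated.
Round 2: Jamal 8, Grace 16, Yara 17, Ivy 4. Ivy eliminated.
Round 3: Jamal 8, Grace 20, Yara 17. Jamal eliminated.
Round 4: Grace 28, Yara 17. Grace has a majority (≥23).

Grace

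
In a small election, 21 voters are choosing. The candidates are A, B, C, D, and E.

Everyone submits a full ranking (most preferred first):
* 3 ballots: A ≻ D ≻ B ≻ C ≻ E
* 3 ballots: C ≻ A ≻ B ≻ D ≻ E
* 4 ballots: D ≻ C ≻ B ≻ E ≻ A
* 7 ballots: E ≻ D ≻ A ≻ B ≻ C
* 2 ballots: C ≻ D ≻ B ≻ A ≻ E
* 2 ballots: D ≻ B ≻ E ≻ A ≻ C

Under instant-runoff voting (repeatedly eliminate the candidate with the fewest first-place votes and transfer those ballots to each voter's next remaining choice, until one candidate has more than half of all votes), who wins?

Round 1: A 3, B 0, C 5, D 6, E 7. B eliminated.
Round 2: A 3, C 5, D 6, E 7. A eliminated.
Round 3: C 5, D 9, E 7. C eliminated.
Round 4: D 14, E 7. D has a majority (≥11).

D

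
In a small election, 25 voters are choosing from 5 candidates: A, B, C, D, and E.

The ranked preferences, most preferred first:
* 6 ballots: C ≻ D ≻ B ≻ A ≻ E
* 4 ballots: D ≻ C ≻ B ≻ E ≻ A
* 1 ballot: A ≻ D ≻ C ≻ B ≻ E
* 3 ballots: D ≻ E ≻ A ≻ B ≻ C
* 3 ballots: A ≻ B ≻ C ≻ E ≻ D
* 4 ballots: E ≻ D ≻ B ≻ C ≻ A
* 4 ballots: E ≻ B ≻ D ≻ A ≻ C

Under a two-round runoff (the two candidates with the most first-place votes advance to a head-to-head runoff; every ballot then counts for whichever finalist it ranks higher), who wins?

Round 1 first-place votes: A 4, B 0, C 6, D 7, E 8. E and D advance.
Runoff: E is ranked above D on 11 ballots, D above E on 14.

D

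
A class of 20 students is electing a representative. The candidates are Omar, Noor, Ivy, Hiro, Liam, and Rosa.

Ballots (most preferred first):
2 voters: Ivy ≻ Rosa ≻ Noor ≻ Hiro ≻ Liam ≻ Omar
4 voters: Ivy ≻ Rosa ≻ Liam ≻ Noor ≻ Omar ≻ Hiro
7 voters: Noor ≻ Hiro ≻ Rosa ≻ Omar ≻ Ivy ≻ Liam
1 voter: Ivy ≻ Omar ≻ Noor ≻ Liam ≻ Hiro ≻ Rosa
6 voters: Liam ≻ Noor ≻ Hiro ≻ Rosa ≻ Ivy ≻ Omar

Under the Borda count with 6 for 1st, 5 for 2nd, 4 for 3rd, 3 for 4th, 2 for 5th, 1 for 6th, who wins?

Noor

Omar: 2×1 + 4×2 + 7×3 + 1×5 + 6×1 = 42
Noor: 2×4 + 4×3 + 7×6 + 1×4 + 6×5 = 96
Ivy: 2×6 + 4×6 + 7×2 + 1×6 + 6×2 = 68
Hiro: 2×3 + 4×1 + 7×5 + 1×2 + 6×4 = 71
Liam: 2×2 + 4×4 + 7×1 + 1×3 + 6×6 = 66
Rosa: 2×5 + 4×5 + 7×4 + 1×1 + 6×3 = 77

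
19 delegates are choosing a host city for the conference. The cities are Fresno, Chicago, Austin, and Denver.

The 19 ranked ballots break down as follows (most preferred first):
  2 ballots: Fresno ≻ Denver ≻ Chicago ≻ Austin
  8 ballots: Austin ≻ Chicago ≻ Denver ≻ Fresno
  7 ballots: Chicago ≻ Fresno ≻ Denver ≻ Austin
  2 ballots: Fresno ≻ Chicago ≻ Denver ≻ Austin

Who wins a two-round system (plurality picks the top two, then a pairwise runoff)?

Chicago

Round 1 first-place votes: Fresno 4, Chicago 7, Austin 8, Denver 0. Austin and Chicago advance.
Runoff: Austin is ranked above Chicago on 8 ballots, Chicago above Austin on 11.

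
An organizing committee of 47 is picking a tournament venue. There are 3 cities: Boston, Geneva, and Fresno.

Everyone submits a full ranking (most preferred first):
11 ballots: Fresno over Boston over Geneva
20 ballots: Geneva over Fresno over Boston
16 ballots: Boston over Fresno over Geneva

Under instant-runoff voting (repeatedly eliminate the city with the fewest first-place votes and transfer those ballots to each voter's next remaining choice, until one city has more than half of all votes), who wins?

Round 1: Boston 16, Geneva 20, Fresno 11. Fresno eliminated.
Round 2: Boston 27, Geneva 20. Boston has a majority (≥24).

Boston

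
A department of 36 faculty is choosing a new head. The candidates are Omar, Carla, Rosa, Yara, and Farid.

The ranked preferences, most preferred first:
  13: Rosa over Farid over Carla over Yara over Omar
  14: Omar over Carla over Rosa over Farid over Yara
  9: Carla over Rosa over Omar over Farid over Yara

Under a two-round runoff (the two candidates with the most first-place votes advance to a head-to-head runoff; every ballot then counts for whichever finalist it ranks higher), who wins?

Round 1 first-place votes: Omar 14, Carla 9, Rosa 13, Yara 0, Farid 0. Omar and Rosa advance.
Runoff: Omar is ranked above Rosa on 14 ballots, Rosa above Omar on 22.

Rosa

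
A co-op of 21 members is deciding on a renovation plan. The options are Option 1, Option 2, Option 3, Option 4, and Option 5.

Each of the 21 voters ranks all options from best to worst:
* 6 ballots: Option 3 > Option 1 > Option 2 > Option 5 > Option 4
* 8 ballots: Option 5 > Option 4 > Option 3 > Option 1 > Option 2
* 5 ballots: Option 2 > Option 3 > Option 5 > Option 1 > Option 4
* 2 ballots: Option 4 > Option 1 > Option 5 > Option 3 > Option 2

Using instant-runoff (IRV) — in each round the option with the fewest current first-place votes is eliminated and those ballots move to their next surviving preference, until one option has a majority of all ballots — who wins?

Option 3

Round 1: Option 1 0, Option 2 5, Option 3 6, Option 4 2, Option 5 8. Option 1 eliminated.
Round 2: Option 2 5, Option 3 6, Option 4 2, Option 5 8. Option 4 eliminated.
Round 3: Option 2 5, Option 3 6, Option 5 10. Option 2 eliminated.
Round 4: Option 3 11, Option 5 10. Option 3 has a majority (≥11).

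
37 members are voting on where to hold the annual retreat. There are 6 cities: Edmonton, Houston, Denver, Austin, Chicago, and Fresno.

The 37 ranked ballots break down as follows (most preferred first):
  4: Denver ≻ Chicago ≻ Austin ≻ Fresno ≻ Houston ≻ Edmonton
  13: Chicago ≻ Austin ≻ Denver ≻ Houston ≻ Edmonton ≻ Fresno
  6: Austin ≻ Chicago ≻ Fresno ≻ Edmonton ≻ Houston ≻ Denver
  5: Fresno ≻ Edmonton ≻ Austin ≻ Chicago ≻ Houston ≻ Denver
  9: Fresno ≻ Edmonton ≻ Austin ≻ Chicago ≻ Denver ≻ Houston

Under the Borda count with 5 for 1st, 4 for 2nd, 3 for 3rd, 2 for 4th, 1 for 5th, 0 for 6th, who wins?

Edmonton: 4×0 + 13×1 + 6×2 + 5×4 + 9×4 = 81
Houston: 4×1 + 13×2 + 6×1 + 5×1 + 9×0 = 41
Denver: 4×5 + 13×3 + 6×0 + 5×0 + 9×1 = 68
Austin: 4×3 + 13×4 + 6×5 + 5×3 + 9×3 = 136
Chicago: 4×4 + 13×5 + 6×4 + 5×2 + 9×2 = 133
Fresno: 4×2 + 13×0 + 6×3 + 5×5 + 9×5 = 96

Austin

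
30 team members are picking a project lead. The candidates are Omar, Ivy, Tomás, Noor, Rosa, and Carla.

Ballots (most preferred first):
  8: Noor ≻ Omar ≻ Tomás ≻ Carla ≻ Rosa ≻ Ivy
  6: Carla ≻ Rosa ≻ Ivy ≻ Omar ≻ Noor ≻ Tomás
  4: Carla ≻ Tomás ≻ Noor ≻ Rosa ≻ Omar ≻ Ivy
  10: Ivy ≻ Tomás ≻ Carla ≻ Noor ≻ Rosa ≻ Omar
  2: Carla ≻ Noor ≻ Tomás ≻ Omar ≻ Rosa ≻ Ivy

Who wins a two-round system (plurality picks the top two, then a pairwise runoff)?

Round 1 first-place votes: Omar 0, Ivy 10, Tomás 0, Noor 8, Rosa 0, Carla 12. Carla and Ivy advance.
Runoff: Carla is ranked above Ivy on 20 ballots, Ivy above Carla on 10.

Carla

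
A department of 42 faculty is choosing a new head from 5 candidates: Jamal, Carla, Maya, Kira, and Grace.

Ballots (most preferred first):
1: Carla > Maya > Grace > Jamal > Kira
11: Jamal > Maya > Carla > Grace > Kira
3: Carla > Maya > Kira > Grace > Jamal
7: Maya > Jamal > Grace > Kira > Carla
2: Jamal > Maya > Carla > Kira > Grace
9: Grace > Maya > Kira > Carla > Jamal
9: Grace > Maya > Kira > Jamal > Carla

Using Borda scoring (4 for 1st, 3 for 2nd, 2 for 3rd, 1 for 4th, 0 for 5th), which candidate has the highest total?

Jamal: 1×1 + 11×4 + 3×0 + 7×3 + 2×4 + 9×0 + 9×1 = 83
Carla: 1×4 + 11×2 + 3×4 + 7×0 + 2×2 + 9×1 + 9×0 = 51
Maya: 1×3 + 11×3 + 3×3 + 7×4 + 2×3 + 9×3 + 9×3 = 133
Kira: 1×0 + 11×0 + 3×2 + 7×1 + 2×1 + 9×2 + 9×2 = 51
Grace: 1×2 + 11×1 + 3×1 + 7×2 + 2×0 + 9×4 + 9×4 = 102

Maya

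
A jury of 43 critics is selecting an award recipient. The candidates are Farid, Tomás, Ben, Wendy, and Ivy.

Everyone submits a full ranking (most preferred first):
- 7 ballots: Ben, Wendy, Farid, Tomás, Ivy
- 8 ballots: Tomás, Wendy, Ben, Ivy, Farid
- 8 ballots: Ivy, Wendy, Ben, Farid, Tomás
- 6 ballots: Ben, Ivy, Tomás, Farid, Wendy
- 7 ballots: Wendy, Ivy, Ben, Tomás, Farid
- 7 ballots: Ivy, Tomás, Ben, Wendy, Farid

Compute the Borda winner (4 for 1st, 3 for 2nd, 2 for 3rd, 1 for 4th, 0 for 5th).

Ben

Farid: 7×2 + 8×0 + 8×1 + 6×1 + 7×0 + 7×0 = 28
Tomás: 7×1 + 8×4 + 8×0 + 6×2 + 7×1 + 7×3 = 79
Ben: 7×4 + 8×2 + 8×2 + 6×4 + 7×2 + 7×2 = 112
Wendy: 7×3 + 8×3 + 8×3 + 6×0 + 7×4 + 7×1 = 104
Ivy: 7×0 + 8×1 + 8×4 + 6×3 + 7×3 + 7×4 = 107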